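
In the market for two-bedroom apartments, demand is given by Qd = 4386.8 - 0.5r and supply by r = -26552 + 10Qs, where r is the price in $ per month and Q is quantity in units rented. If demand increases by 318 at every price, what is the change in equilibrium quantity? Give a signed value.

ΔQ = 53

Inverting to quantity form: Qs = 2655.2 + 0.1r.
Set Qd = Qs: 4386.8 - 0.5r = 2655.2 + 0.1r, so 1731.6 = 0.6r and r* = 2886.
Substitute back: Q* = 4386.8 - 0.5(2886) = 2943.8.
After the shift, demand is Qd = 4704.8 - 0.5r.
New equilibrium: 2049.6 = 0.6r, so r = 3416 and Q = 2996.8.
ΔQ = 2996.8 - 2943.8 = 53.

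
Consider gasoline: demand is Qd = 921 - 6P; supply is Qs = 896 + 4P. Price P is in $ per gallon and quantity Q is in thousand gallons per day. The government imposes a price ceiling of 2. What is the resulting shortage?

At P = 2: Qd = 909 and Qs = 904.
Shortage = Qd - Qs = 909 - 904 = 5.

Shortage = 5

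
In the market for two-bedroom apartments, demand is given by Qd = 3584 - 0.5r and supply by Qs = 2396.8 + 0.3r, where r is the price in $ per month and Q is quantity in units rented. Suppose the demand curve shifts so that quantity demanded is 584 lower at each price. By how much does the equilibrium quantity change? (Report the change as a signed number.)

At equilibrium Qd = Qs, so 3584 - 0.5r = 2396.8 + 0.3r; collecting terms, 1187.2 = 0.8r and r* = 1484.
Substitute back: Q* = 3584 - 0.5(1484) = 2842.
After the shift, demand is Qd = 3000 - 0.5r.
New equilibrium: 603.2 = 0.8r, so r = 754 and Q = 2623.
ΔQ = 2623 - 2842 = -219.

ΔQ = -219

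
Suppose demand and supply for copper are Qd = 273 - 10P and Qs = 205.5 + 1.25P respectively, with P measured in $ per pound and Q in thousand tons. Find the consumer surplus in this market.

Set Qd = Qs: 273 - 10P = 205.5 + 1.25P, so 67.5 = 11.25P and P* = 6.
Plugging P* into demand: Q* = 273 - 10(6) = 213.
Demand choke price (Qd = 0): P = 273/10 = 27.3. Consumer surplus = ½ × (27.3 - 6) × 213 = 2268.45.

Consumer surplus = 2268.45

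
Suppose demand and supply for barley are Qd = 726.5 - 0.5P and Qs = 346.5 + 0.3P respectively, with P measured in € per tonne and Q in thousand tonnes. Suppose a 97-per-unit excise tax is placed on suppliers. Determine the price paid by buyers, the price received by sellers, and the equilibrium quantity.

P_b = 511.375, P_s = 414.375, Q = 470.8125

The tax drives a wedge P_b - P_s = 97. Substituting P_s = P_b - 97 into supply: Qs = 317.4 + 0.3P_b.
Set Qd = Qs: 726.5 - 0.5P_b = 317.4 + 0.3P_b, so 409.1 = 0.8P_b and P_b = 511.375.
Then P_s = 511.375 - 97 = 414.375 and Q = 726.5 - 0.5(511.375) = 470.8125.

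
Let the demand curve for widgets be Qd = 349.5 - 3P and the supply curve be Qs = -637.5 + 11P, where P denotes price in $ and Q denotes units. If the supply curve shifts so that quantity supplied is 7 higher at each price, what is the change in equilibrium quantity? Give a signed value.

At equilibrium Qd = Qs, so 349.5 - 3P = -637.5 + 11P; collecting terms, 987 = 14P and P* = 70.5.
Then Q* = 349.5 - 3(70.5) = 138.
After the shift, supply is Qs = -630.5 + 11P.
New equilibrium: 980 = 14P, so P = 70 and Q = 139.5.
ΔQ = 139.5 - 138 = 1.5.

ΔQ = 1.5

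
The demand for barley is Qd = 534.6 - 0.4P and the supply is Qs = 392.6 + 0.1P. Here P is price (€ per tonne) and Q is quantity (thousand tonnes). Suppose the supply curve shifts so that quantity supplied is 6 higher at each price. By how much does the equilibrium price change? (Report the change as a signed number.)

ΔP = -12

At equilibrium Qd = Qs, so 534.6 - 0.4P = 392.6 + 0.1P; collecting terms, 142 = 0.5P and P* = 284.
Substitute back: Q* = 534.6 - 0.4(284) = 421.
After the shift, supply is Qs = 398.6 + 0.1P.
Re-solving, 0.5P = 136 gives P = 272 and Q = 425.8.
ΔP = 272 - 284 = -12.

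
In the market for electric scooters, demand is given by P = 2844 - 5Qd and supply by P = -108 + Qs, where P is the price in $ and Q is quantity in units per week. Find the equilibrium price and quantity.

Solving each curve for Q: Qd = 568.8 - 0.2P and Qs = 108 + P.
At equilibrium Qd = Qs, so 568.8 - 0.2P = 108 + P; collecting terms, 460.8 = 1.2P and P* = 384.
From the demand curve, Q* = 568.8 - 0.2(384) = 492.

P* = 384, Q* = 492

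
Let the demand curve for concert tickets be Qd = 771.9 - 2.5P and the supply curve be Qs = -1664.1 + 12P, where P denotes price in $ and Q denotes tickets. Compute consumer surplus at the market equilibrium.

Consumer surplus = 24766.722

Set Qd = Qs: 771.9 - 2.5P = -1664.1 + 12P, so 2436 = 14.5P and P* = 168.
From the demand curve, Q* = 771.9 - 2.5(168) = 351.9.
Demand choke price (Qd = 0): P = 771.9/2.5 = 308.76. Consumer surplus = ½ × (308.76 - 168) × 351.9 = 24766.722.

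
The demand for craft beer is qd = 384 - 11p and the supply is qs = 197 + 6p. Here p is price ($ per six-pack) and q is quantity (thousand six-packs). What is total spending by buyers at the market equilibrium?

Total spending by buyers = 2893

The market clears where 384 - 11p = 197 + 6p. Rearranging, 17p = 187, hence p* = 11.
Then q* = 384 - 11(11) = 263.
Total spending by buyers = p* × q* = 11 × 263 = 2893.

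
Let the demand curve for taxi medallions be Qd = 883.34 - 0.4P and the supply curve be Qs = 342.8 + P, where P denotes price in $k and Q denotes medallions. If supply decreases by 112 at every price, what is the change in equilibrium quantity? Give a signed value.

ΔQ = -32

The market clears where 883.34 - 0.4P = 342.8 + P. Rearranging, 1.4P = 540.54, hence P* = 386.1.
Plugging P* into demand: Q* = 883.34 - 0.4(386.1) = 728.9.
After the shift, supply is Qs = 230.8 + P.
New equilibrium: 652.54 = 1.4P, so P = 466.1 and Q = 696.9.
ΔQ = 696.9 - 728.9 = -32.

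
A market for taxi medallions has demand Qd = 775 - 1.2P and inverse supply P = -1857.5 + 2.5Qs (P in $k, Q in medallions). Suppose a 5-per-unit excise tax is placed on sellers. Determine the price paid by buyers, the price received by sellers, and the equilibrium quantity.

P_b = 21.25, P_s = 16.25, Q = 749.5

Inverting to quantity form: Qs = 743 + 0.4P.
Sellers keep P_s = P_b - 5 per unit, so supply in terms of the buyer price is Qs = 741 + 0.4P_b.
Equate demand and the shifted supply: 775 - 1.2P_b = 741 + 0.4P_b, giving 1.6P_b = 34, so P_b = 21.25.
So P_s = 16.25 and the quantity traded is Q = 775 - 1.2(21.25) = 749.5.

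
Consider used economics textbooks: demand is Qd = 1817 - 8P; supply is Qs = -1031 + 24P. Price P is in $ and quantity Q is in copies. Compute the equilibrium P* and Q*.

P* = 89, Q* = 1105

At equilibrium Qd = Qs, so 1817 - 8P = -1031 + 24P; collecting terms, 2848 = 32P and P* = 89.
Plugging P* into demand: Q* = 1817 - 8(89) = 1105.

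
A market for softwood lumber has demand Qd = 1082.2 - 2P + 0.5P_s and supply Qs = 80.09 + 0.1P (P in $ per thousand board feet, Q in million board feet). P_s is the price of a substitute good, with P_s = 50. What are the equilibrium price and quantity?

With P_s = 50, demand is Qd = 1107.2 - 2P.
Equating demand and supply, 1107.2 - 2P = 80.09 + 0.1P gives 2.1P = 1027.11, so P* = 489.1.
Substitute back: Q* = 1107.2 - 2(489.1) = 129.

P* = 489.1, Q* = 129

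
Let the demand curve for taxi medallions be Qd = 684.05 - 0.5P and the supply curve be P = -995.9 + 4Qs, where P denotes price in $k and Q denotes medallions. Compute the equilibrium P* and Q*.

Inverting to quantity form: Qs = 248.975 + 0.25P.
At equilibrium Qd = Qs, so 684.05 - 0.5P = 248.975 + 0.25P; collecting terms, 435.075 = 0.75P and P* = 580.1.
Then Q* = 684.05 - 0.5(580.1) = 394.

P* = 580.1, Q* = 394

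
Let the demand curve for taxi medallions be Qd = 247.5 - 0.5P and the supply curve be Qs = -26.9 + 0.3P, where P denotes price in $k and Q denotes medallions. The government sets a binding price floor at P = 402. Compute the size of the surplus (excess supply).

At P = 402: Qd = 46.5 and Qs = 93.7.
Surplus = Qs - Qd = 93.7 - 46.5 = 47.2.

Surplus = 47.2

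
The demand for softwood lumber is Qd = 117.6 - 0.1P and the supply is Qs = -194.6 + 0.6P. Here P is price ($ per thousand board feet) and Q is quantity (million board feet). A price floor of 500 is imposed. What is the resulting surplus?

At P = 500: Qd = 67.6 and Qs = 105.4.
Surplus = Qs - Qd = 105.4 - 67.6 = 37.8.

Surplus = 37.8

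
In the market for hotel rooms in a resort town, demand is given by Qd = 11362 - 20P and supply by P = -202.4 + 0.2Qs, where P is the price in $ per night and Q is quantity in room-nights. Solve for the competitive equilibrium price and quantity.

Inverting to quantity form: Qs = 1012 + 5P.
Equating demand and supply, 11362 - 20P = 1012 + 5P gives 25P = 10350, so P* = 414.
Then Q* = 11362 - 20(414) = 3082.

P* = 414, Q* = 3082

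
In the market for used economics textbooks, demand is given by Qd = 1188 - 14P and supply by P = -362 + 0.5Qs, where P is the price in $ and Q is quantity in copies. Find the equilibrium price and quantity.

In direct form, Qs = 724 + 2P.
The market clears where 1188 - 14P = 724 + 2P. Rearranging, 16P = 464, hence P* = 29.
From the demand curve, Q* = 1188 - 14(29) = 782.

P* = 29, Q* = 782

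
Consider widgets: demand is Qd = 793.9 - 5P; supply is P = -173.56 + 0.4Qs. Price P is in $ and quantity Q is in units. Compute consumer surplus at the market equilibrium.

Rewriting in direct form: Qs = 433.9 + 2.5P.
Equating demand and supply, 793.9 - 5P = 433.9 + 2.5P gives 7.5P = 360, so P* = 48.
From the demand curve, Q* = 793.9 - 5(48) = 553.9.
Demand choke price (Qd = 0): P = 793.9/5 = 158.78. Consumer surplus = ½ × (158.78 - 48) × 553.9 = 30680.521.

Consumer surplus = 30680.521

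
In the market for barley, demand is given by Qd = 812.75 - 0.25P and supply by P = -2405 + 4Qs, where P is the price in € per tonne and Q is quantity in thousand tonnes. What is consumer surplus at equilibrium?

In direct form, Qs = 601.25 + 0.25P.
At equilibrium Qd = Qs, so 812.75 - 0.25P = 601.25 + 0.25P; collecting terms, 211.5 = 0.5P and P* = 423.
Then Q* = 812.75 - 0.25(423) = 707.
Demand choke price (Qd = 0): P = 812.75/0.25 = 3251. Consumer surplus = ½ × (3251 - 423) × 707 = 999698.

Consumer surplus = 999698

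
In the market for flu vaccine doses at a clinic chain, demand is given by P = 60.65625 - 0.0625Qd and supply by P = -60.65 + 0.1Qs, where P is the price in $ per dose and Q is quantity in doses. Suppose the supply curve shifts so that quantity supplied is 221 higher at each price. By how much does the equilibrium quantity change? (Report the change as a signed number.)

Rewriting in direct form: Qd = 970.5 - 16P and Qs = 606.5 + 10P.
At equilibrium Qd = Qs, so 970.5 - 16P = 606.5 + 10P; collecting terms, 364 = 26P and P* = 14.
Substitute back: Q* = 970.5 - 16(14) = 746.5.
After the shift, supply is Qs = 827.5 + 10P.
The new intersection has 143 = 26P, i.e. P = 5.5, Q = 882.5.
ΔQ = 882.5 - 746.5 = 136.

ΔQ = 136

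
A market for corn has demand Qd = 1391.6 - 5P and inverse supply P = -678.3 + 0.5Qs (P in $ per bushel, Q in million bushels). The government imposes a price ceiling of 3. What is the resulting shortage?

Rewriting in direct form: Qs = 1356.6 + 2P.
With P fixed at 3, quantity demanded is 1376.6 and quantity supplied is 1362.6.
Shortage = Qd - Qs = 1376.6 - 1362.6 = 14.

Shortage = 14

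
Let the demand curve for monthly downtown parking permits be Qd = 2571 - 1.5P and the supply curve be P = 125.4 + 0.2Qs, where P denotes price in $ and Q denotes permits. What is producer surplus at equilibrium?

Producer surplus = 335988.9

Rewriting in direct form: Qs = -627 + 5P.
At equilibrium Qd = Qs, so 2571 - 1.5P = -627 + 5P; collecting terms, 3198 = 6.5P and P* = 492.
Plugging P* into demand: Q* = 2571 - 1.5(492) = 1833.
Supply choke price (Qs = 0): P = 125.4. Producer surplus = ½ × (492 - 125.4) × 1833 = 335988.9.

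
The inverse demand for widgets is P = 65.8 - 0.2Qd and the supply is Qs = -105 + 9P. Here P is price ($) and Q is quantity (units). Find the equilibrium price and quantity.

P* = 31, Q* = 174

Inverting to quantity form: Qd = 329 - 5P.
Set Qd = Qs: 329 - 5P = -105 + 9P, so 434 = 14P and P* = 31.
Substitute back: Q* = 329 - 5(31) = 174.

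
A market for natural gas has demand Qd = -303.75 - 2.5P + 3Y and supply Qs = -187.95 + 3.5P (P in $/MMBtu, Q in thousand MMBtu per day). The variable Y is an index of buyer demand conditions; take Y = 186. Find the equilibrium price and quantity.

With Y = 186, demand is Qd = 254.25 - 2.5P.
Equating demand and supply, 254.25 - 2.5P = -187.95 + 3.5P gives 6P = 442.2, so P* = 73.7.
From the demand curve, Q* = 254.25 - 2.5(73.7) = 70.

P* = 73.7, Q* = 70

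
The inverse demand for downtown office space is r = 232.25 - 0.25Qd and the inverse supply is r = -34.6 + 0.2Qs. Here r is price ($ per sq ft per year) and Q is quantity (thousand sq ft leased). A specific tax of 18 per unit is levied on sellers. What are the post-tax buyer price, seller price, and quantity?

r_b = 94, r_s = 76, Q = 553

Solving each curve for Q: Qd = 929 - 4r and Qs = 173 + 5r.
Sellers keep r_s = r_b - 18 per unit, so supply in terms of the buyer price is Qs = 83 + 5r_b.
Equate demand and the shifted supply: 929 - 4r_b = 83 + 5r_b, giving 9r_b = 846, so r_b = 94.
Then r_s = 94 - 18 = 76 and Q = 929 - 4(94) = 553.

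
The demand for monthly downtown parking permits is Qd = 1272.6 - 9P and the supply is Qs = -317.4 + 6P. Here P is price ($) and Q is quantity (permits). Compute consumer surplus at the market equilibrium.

Equating demand and supply, 1272.6 - 9P = -317.4 + 6P gives 15P = 1590, so P* = 106.
From the demand curve, Q* = 1272.6 - 9(106) = 318.6.
Demand choke price (Qd = 0): P = 1272.6/9 = 141.4. Consumer surplus = ½ × (141.4 - 106) × 318.6 = 5639.22.

Consumer surplus = 5639.22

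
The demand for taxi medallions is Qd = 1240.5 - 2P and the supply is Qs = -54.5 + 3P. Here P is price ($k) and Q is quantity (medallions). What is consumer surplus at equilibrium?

Consumer surplus = 130501.5625

At equilibrium Qd = Qs, so 1240.5 - 2P = -54.5 + 3P; collecting terms, 1295 = 5P and P* = 259.
Then Q* = 1240.5 - 2(259) = 722.5.
Demand choke price (Qd = 0): P = 1240.5/2 = 620.25. Consumer surplus = ½ × (620.25 - 259) × 722.5 = 130501.5625.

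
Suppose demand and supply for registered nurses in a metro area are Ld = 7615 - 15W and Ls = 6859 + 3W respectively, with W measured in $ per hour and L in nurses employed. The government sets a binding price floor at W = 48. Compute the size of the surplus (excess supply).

Evaluating both curves at the floor price 48 gives Ld = 6895, Ls = 7003.
Surplus = Ls - Ld = 7003 - 6895 = 108.

Surplus = 108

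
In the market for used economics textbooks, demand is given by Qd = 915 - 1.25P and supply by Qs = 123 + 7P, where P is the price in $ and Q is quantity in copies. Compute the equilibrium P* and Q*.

P* = 96, Q* = 795

Equating demand and supply, 915 - 1.25P = 123 + 7P gives 8.25P = 792, so P* = 96.
Plugging P* into demand: Q* = 915 - 1.25(96) = 795.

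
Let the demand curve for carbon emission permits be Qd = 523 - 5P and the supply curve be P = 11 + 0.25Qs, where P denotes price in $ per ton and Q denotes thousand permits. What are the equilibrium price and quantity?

Inverting to quantity form: Qs = -44 + 4P.
The market clears where 523 - 5P = -44 + 4P. Rearranging, 9P = 567, hence P* = 63.
Plugging P* into demand: Q* = 523 - 5(63) = 208.

P* = 63, Q* = 208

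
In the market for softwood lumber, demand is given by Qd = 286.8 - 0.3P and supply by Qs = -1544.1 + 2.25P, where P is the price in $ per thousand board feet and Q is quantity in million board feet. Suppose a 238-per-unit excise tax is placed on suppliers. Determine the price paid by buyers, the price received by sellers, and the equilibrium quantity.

With a tax of 238 on suppliers, they supply based on the net price P_s = P_b - 238, so Qs = -2079.6 + 2.25P_b.
Equate demand and the shifted supply: 286.8 - 0.3P_b = -2079.6 + 2.25P_b, giving 2.55P_b = 2366.4, so P_b = 928.
Then P_s = 928 - 238 = 690 and Q = 286.8 - 0.3(928) = 8.4.

P_b = 928, P_s = 690, Q = 8.4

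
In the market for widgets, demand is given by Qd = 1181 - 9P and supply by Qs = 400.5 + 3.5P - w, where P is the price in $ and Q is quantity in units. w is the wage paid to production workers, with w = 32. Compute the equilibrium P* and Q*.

With w = 32, supply is Qs = 368.5 + 3.5P.
Set Qd = Qs: 1181 - 9P = 368.5 + 3.5P, so 812.5 = 12.5P and P* = 65.
From the demand curve, Q* = 1181 - 9(65) = 596.

P* = 65, Q* = 596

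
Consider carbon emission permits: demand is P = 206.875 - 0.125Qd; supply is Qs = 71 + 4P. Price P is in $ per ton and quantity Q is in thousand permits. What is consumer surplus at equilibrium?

Inverting to quantity form: Qd = 1655 - 8P.
Equating demand and supply, 1655 - 8P = 71 + 4P gives 12P = 1584, so P* = 132.
Then Q* = 1655 - 8(132) = 599.
Demand choke price (Qd = 0): P = 1655/8 = 206.875. Consumer surplus = ½ × (206.875 - 132) × 599 = 22425.0625.

Consumer surplus = 22425.0625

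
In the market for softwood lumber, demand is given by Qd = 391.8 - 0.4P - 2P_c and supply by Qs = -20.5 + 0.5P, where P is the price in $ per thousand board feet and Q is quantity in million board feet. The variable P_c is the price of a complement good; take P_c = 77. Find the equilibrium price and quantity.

With P_c = 77, demand is Qd = 237.8 - 0.4P.
At equilibrium Qd = Qs, so 237.8 - 0.4P = -20.5 + 0.5P; collecting terms, 258.3 = 0.9P and P* = 287.
Plugging P* into demand: Q* = 237.8 - 0.4(287) = 123.

P* = 287, Q* = 123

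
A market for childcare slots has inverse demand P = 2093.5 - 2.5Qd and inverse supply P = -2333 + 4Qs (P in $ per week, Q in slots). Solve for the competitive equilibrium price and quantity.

Inverting to quantity form: Qd = 837.4 - 0.4P and Qs = 583.25 + 0.25P.
At equilibrium Qd = Qs, so 837.4 - 0.4P = 583.25 + 0.25P; collecting terms, 254.15 = 0.65P and P* = 391.
Then Q* = 837.4 - 0.4(391) = 681.

P* = 391, Q* = 681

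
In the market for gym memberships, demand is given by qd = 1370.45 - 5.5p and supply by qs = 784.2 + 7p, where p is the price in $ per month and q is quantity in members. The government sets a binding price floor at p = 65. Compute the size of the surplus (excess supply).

With p fixed at 65, quantity demanded is 1012.95 and quantity supplied is 1239.2.
Surplus = qs - qd = 1239.2 - 1012.95 = 226.25.

Surplus = 226.25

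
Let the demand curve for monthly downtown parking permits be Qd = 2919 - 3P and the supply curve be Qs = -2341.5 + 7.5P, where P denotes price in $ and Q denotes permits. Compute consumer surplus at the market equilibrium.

Consumer surplus = 334176

At equilibrium Qd = Qs, so 2919 - 3P = -2341.5 + 7.5P; collecting terms, 5260.5 = 10.5P and P* = 501.
Then Q* = 2919 - 3(501) = 1416.
Demand choke price (Qd = 0): P = 2919/3 = 973. Consumer surplus = ½ × (973 - 501) × 1416 = 334176.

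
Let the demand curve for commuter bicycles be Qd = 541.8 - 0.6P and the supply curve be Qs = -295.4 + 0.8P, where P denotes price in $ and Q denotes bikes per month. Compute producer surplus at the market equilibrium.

Producer surplus = 20930.625

The market clears where 541.8 - 0.6P = -295.4 + 0.8P. Rearranging, 1.4P = 837.2, hence P* = 598.
Plugging P* into demand: Q* = 541.8 - 0.6(598) = 183.
Supply choke price (Qs = 0): P = 369.25. Producer surplus = ½ × (598 - 369.25) × 183 = 20930.625.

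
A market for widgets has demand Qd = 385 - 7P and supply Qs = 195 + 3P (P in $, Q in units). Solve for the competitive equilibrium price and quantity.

P* = 19, Q* = 252

Equating demand and supply, 385 - 7P = 195 + 3P gives 10P = 190, so P* = 19.
From the demand curve, Q* = 385 - 7(19) = 252.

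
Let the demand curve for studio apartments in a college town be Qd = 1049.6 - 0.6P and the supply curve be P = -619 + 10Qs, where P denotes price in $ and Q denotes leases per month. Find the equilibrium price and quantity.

P* = 1411, Q* = 203

Solving each curve for Q: Qs = 61.9 + 0.1P.
At equilibrium Qd = Qs, so 1049.6 - 0.6P = 61.9 + 0.1P; collecting terms, 987.7 = 0.7P and P* = 1411.
Substitute back: Q* = 1049.6 - 0.6(1411) = 203.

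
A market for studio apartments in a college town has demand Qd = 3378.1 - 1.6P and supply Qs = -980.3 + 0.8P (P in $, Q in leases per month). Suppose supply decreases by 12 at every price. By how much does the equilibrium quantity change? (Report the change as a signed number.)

ΔQ = -8

Set Qd = Qs: 3378.1 - 1.6P = -980.3 + 0.8P, so 4358.4 = 2.4P and P* = 1816.
Substitute back: Q* = 3378.1 - 1.6(1816) = 472.5.
After the shift, supply is Qs = -992.3 + 0.8P.
The new intersection has 4370.4 = 2.4P, i.e. P = 1821, Q = 464.5.
ΔQ = 464.5 - 472.5 = -8.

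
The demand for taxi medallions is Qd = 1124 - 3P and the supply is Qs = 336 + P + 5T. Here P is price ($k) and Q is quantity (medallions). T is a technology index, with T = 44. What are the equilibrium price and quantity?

With T = 44, supply is Qs = 556 + P.
Equating demand and supply, 1124 - 3P = 556 + P gives 4P = 568, so P* = 142.
From the demand curve, Q* = 1124 - 3(142) = 698.

P* = 142, Q* = 698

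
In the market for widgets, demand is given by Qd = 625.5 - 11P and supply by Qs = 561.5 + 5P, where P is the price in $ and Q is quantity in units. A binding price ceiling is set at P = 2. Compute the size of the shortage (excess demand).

Shortage = 32

At P = 2: Qd = 603.5 and Qs = 571.5.
Shortage = Qd - Qs = 603.5 - 571.5 = 32.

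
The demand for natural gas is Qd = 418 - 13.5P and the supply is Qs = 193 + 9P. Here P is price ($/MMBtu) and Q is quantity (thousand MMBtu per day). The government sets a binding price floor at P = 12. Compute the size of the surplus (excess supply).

Evaluating both curves at the floor price 12 gives Qd = 256, Qs = 301.
Surplus = Qs - Qd = 301 - 256 = 45.

Surplus = 45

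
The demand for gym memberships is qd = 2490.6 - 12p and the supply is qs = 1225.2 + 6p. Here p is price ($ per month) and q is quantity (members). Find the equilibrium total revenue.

Total revenue = 115784.1

At equilibrium qd = qs, so 2490.6 - 12p = 1225.2 + 6p; collecting terms, 1265.4 = 18p and p* = 70.3.
From the demand curve, q* = 2490.6 - 12(70.3) = 1647.
Total revenue = p* × q* = 70.3 × 1647 = 115784.1.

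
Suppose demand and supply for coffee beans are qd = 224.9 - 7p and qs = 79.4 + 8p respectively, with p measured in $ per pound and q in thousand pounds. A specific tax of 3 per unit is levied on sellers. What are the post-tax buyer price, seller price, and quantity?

p_b = 11.3, p_s = 8.3, q = 145.8

The tax drives a wedge p_b - p_s = 3. Substituting p_s = p_b - 3 into supply: qs = 55.4 + 8p_b.
Set qd = qs: 224.9 - 7p_b = 55.4 + 8p_b, so 169.5 = 15p_b and p_b = 11.3.
So p_s = 8.3 and the quantity traded is q = 224.9 - 7(11.3) = 145.8.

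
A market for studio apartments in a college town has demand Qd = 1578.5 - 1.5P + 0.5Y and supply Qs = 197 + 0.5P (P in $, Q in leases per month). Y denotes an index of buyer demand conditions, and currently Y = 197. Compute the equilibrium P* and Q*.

With Y = 197, demand is Qd = 1677 - 1.5P.
Equating demand and supply, 1677 - 1.5P = 197 + 0.5P gives 2P = 1480, so P* = 740.
Plugging P* into demand: Q* = 1677 - 1.5(740) = 567.

P* = 740, Q* = 567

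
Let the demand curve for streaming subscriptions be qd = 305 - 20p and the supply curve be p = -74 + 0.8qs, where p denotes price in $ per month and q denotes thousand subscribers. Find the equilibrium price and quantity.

In direct form, qs = 92.5 + 1.25p.
Equating demand and supply, 305 - 20p = 92.5 + 1.25p gives 21.25p = 212.5, so p* = 10.
Then q* = 305 - 20(10) = 105.

p* = 10, q* = 105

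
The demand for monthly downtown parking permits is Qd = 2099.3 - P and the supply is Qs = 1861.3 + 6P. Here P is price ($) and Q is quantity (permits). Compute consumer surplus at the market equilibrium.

The market clears where 2099.3 - P = 1861.3 + 6P. Rearranging, 7P = 238, hence P* = 34.
Plugging P* into demand: Q* = 2099.3 - 34 = 2065.3.
Demand choke price (Qd = 0): P = 2099.3. Consumer surplus = ½ × (2099.3 - 34) × 2065.3 = 2132732.045.

Consumer surplus = 2132732.045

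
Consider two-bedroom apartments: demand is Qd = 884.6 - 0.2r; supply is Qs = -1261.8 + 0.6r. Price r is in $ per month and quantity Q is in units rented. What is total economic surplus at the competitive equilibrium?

Equating demand and supply, 884.6 - 0.2r = -1261.8 + 0.6r gives 0.8r = 2146.4, so r* = 2683.
Plugging r* into demand: Q* = 884.6 - 0.2(2683) = 348.
Demand choke price = 4423; supply choke price = 2103. CS = ½(4423 - 2683)(348) = 302760; PS = ½(2683 - 2103)(348) = 100920. Total surplus = 403680.

Total surplus = 403680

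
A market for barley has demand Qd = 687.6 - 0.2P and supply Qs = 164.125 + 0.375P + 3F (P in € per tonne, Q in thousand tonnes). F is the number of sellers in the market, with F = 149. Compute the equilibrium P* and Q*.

P* = 133, Q* = 661

With F = 149, supply is Qs = 611.125 + 0.375P.
At equilibrium Qd = Qs, so 687.6 - 0.2P = 611.125 + 0.375P; collecting terms, 76.475 = 0.575P and P* = 133.
Plugging P* into demand: Q* = 687.6 - 0.2(133) = 661.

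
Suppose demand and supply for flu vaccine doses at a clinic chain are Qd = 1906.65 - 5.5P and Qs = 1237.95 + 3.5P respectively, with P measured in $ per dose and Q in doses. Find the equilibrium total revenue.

Total revenue = 111301.4

The market clears where 1906.65 - 5.5P = 1237.95 + 3.5P. Rearranging, 9P = 668.7, hence P* = 74.3.
Substitute back: Q* = 1906.65 - 5.5(74.3) = 1498.
Total revenue = P* × Q* = 74.3 × 1498 = 111301.4.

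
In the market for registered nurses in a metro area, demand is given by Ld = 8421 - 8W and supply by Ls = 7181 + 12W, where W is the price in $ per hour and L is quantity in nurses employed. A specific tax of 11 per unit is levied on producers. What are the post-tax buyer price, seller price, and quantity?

W_b = 68.6, W_s = 57.6, L = 7872.2

With a tax of 11 on producers, they supply based on the net price W_s = W_b - 11, so Ls = 7049 + 12W_b.
Set Ld = Ls: 8421 - 8W_b = 7049 + 12W_b, so 1372 = 20W_b and W_b = 68.6.
Then W_s = 68.6 - 11 = 57.6 and L = 8421 - 8(68.6) = 7872.2.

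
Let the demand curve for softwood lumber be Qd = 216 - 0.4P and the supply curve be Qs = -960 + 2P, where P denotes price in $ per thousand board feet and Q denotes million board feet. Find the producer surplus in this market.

Producer surplus = 100

The market clears where 216 - 0.4P = -960 + 2P. Rearranging, 2.4P = 1176, hence P* = 490.
From the demand curve, Q* = 216 - 0.4(490) = 20.
Supply choke price (Qs = 0): P = 480. Producer surplus = ½ × (490 - 480) × 20 = 100.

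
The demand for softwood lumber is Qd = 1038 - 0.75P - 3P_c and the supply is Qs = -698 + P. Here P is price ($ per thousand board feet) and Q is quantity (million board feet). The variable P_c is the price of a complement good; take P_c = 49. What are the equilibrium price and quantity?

With P_c = 49, demand is Qd = 891 - 0.75P.
Equating demand and supply, 891 - 0.75P = -698 + P gives 1.75P = 1589, so P* = 908.
Substitute back: Q* = 891 - 0.75(908) = 210.

P* = 908, Q* = 210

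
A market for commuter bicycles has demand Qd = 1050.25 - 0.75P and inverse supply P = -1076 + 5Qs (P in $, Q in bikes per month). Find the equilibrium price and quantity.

P* = 879, Q* = 391

Solving each curve for Q: Qs = 215.2 + 0.2P.
The market clears where 1050.25 - 0.75P = 215.2 + 0.2P. Rearranging, 0.95P = 835.05, hence P* = 879.
Then Q* = 1050.25 - 0.75(879) = 391.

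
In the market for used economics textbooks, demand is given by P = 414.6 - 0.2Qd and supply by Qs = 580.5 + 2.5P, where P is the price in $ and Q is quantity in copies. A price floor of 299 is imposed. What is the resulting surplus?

Rewriting in direct form: Qd = 2073 - 5P.
Evaluating both curves at the floor price 299 gives Qd = 578, Qs = 1328.
Surplus = Qs - Qd = 1328 - 578 = 750.

Surplus = 750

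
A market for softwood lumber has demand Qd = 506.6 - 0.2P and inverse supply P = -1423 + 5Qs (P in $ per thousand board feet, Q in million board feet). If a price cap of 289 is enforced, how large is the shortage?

Solving each curve for Q: Qs = 284.6 + 0.2P.
With P fixed at 289, quantity demanded is 448.8 and quantity supplied is 342.4.
Shortage = Qd - Qs = 448.8 - 342.4 = 106.4.

Shortage = 106.4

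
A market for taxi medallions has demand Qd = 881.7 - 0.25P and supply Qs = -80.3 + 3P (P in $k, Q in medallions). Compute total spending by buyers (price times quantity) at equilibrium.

Equating demand and supply, 881.7 - 0.25P = -80.3 + 3P gives 3.25P = 962, so P* = 296.
Plugging P* into demand: Q* = 881.7 - 0.25(296) = 807.7.
Total spending by buyers = P* × Q* = 296 × 807.7 = 239079.2.

Total spending by buyers = 239079.2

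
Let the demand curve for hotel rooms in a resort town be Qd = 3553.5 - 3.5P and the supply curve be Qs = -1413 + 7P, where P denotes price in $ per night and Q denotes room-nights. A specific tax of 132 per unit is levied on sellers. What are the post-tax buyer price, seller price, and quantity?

The tax drives a wedge P_b - P_s = 132. Substituting P_s = P_b - 132 into supply: Qs = -2337 + 7P_b.
Set Qd = Qs: 3553.5 - 3.5P_b = -2337 + 7P_b, so 5890.5 = 10.5P_b and P_b = 561.
So P_s = 429 and the quantity traded is Q = 3553.5 - 3.5(561) = 1590.

P_b = 561, P_s = 429, Q = 1590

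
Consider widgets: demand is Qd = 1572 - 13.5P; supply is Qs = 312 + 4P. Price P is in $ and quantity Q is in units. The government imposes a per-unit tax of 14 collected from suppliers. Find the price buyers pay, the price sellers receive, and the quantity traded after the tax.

Suppliers keep P_s = P_b - 14 per unit, so supply in terms of the buyer price is Qs = 256 + 4P_b.
Market clearing requires 1572 - 13.5P_b = 256 + 4P_b; hence 1316 = 17.5P_b and P_b = 75.2.
Then P_s = 75.2 - 14 = 61.2 and Q = 1572 - 13.5(75.2) = 556.8.

P_b = 75.2, P_s = 61.2, Q = 556.8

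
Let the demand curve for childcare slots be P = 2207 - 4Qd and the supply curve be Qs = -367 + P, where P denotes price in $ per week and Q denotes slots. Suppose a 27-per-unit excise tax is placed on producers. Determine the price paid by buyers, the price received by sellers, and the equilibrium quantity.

P_b = 756.6, P_s = 729.6, Q = 362.6

Solving each curve for Q: Qd = 551.75 - 0.25P.
With a tax of 27 on producers, they supply based on the net price P_s = P_b - 27, so Qs = -394 + P_b.
Equate demand and the shifted supply: 551.75 - 0.25P_b = -394 + P_b, giving 1.25P_b = 945.75, so P_b = 756.6.
So P_s = 729.6 and the quantity traded is Q = 551.75 - 0.25(756.6) = 362.6.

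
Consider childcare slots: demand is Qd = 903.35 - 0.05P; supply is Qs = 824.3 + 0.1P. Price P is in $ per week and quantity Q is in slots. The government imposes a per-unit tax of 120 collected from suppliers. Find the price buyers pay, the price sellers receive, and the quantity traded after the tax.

Suppliers keep P_s = P_b - 120 per unit, so supply in terms of the buyer price is Qs = 812.3 + 0.1P_b.
Set Qd = Qs: 903.35 - 0.05P_b = 812.3 + 0.1P_b, so 91.05 = 0.15P_b and P_b = 607.
So P_s = 487 and the quantity traded is Q = 903.35 - 0.05(607) = 873.

P_b = 607, P_s = 487, Q = 873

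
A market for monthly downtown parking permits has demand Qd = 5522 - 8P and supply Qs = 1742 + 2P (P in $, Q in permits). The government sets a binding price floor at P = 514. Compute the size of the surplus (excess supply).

At P = 514: Qd = 1410 and Qs = 2770.
Surplus = Qs - Qd = 2770 - 1410 = 1360.

Surplus = 1360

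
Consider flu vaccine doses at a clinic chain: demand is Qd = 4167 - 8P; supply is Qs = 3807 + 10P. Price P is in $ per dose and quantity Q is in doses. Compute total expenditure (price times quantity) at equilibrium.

Equating demand and supply, 4167 - 8P = 3807 + 10P gives 18P = 360, so P* = 20.
Substitute back: Q* = 4167 - 8(20) = 4007.
Total expenditure = P* × Q* = 20 × 4007 = 80140.

Total expenditure = 80140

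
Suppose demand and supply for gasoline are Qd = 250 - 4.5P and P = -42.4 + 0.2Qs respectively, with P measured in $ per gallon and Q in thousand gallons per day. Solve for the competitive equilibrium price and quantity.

P* = 4, Q* = 232

Inverting to quantity form: Qs = 212 + 5P.
The market clears where 250 - 4.5P = 212 + 5P. Rearranging, 9.5P = 38, hence P* = 4.
From the demand curve, Q* = 250 - 4.5(4) = 232.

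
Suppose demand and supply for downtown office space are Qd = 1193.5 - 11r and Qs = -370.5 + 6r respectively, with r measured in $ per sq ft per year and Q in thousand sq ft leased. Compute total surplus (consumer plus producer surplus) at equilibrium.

At equilibrium Qd = Qs, so 1193.5 - 11r = -370.5 + 6r; collecting terms, 1564 = 17r and r* = 92.
From the demand curve, Q* = 1193.5 - 11(92) = 181.5.
Demand choke price = 108.5; supply choke price = 61.75. CS = ½(108.5 - 92)(181.5) = 1497.375; PS = ½(92 - 61.75)(181.5) = 2745.1875. Total surplus = 4242.5625.

Total surplus = 4242.5625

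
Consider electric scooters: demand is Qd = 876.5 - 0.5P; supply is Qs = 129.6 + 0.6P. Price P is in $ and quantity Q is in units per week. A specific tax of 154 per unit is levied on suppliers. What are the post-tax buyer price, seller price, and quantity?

P_b = 763, P_s = 609, Q = 495

With a tax of 154 on suppliers, they supply based on the net price P_s = P_b - 154, so Qs = 37.2 + 0.6P_b.
Market clearing requires 876.5 - 0.5P_b = 37.2 + 0.6P_b; hence 839.3 = 1.1P_b and P_b = 763.
So P_s = 609 and the quantity traded is Q = 876.5 - 0.5(763) = 495.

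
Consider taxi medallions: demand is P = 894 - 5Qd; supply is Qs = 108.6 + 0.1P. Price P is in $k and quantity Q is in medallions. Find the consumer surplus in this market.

Rewriting in direct form: Qd = 178.8 - 0.2P.
At equilibrium Qd = Qs, so 178.8 - 0.2P = 108.6 + 0.1P; collecting terms, 70.2 = 0.3P and P* = 234.
Substitute back: Q* = 178.8 - 0.2(234) = 132.
Demand choke price (Qd = 0): P = 178.8/0.2 = 894. Consumer surplus = ½ × (894 - 234) × 132 = 43560.

Consumer surplus = 43560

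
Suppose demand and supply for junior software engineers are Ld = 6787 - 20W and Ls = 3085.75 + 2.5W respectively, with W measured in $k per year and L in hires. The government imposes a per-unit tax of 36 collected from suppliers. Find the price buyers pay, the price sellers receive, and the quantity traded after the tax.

W_b = 168.5, W_s = 132.5, L = 3417

Suppliers keep W_s = W_b - 36 per unit, so supply in terms of the buyer price is Ls = 2995.75 + 2.5W_b.
Set Ld = Ls: 6787 - 20W_b = 2995.75 + 2.5W_b, so 3791.25 = 22.5W_b and W_b = 168.5.
So W_s = 132.5 and the quantity traded is L = 6787 - 20(168.5) = 3417.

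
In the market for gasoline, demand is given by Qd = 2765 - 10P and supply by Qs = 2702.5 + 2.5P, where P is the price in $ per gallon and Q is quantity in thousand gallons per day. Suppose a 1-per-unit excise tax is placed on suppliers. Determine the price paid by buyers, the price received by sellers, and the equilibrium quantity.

Suppliers keep P_s = P_b - 1 per unit, so supply in terms of the buyer price is Qs = 2700 + 2.5P_b.
Market clearing requires 2765 - 10P_b = 2700 + 2.5P_b; hence 65 = 12.5P_b and P_b = 5.2.
Then P_s = 5.2 - 1 = 4.2 and Q = 2765 - 10(5.2) = 2713.

P_b = 5.2, P_s = 4.2, Q = 2713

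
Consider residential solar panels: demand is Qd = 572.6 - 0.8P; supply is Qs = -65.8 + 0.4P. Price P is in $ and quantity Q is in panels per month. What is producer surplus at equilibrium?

Producer surplus = 27011.25

Set Qd = Qs: 572.6 - 0.8P = -65.8 + 0.4P, so 638.4 = 1.2P and P* = 532.
From the demand curve, Q* = 572.6 - 0.8(532) = 147.
Supply choke price (Qs = 0): P = 164.5. Producer surplus = ½ × (532 - 164.5) × 147 = 27011.25.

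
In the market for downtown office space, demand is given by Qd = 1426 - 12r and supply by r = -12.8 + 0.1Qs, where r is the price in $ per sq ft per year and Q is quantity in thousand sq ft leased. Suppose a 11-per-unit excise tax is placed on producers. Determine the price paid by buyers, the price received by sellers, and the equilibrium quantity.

r_b = 64, r_s = 53, Q = 658

Rewriting in direct form: Qs = 128 + 10r.
Producers keep r_s = r_b - 11 per unit, so supply in terms of the buyer price is Qs = 18 + 10r_b.
Market clearing requires 1426 - 12r_b = 18 + 10r_b; hence 1408 = 22r_b and r_b = 64.
Then r_s = 64 - 11 = 53 and Q = 1426 - 12(64) = 658.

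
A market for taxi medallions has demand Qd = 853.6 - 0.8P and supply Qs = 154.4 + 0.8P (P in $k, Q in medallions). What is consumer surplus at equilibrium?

Set Qd = Qs: 853.6 - 0.8P = 154.4 + 0.8P, so 699.2 = 1.6P and P* = 437.
Substitute back: Q* = 853.6 - 0.8(437) = 504.
Demand choke price (Qd = 0): P = 853.6/0.8 = 1067. Consumer surplus = ½ × (1067 - 437) × 504 = 158760.

Consumer surplus = 158760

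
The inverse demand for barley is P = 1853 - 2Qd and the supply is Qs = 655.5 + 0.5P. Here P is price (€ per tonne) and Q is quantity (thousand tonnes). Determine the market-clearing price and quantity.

P* = 271, Q* = 791

Solving each curve for Q: Qd = 926.5 - 0.5P.
At equilibrium Qd = Qs, so 926.5 - 0.5P = 655.5 + 0.5P; collecting terms, 271 = P and P* = 271.
Then Q* = 926.5 - 0.5(271) = 791.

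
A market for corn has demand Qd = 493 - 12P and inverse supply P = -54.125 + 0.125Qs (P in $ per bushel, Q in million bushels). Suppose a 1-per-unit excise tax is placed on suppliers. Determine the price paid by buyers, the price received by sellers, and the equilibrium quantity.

In direct form, Qs = 433 + 8P.
With a tax of 1 on suppliers, they supply based on the net price P_s = P_b - 1, so Qs = 425 + 8P_b.
Market clearing requires 493 - 12P_b = 425 + 8P_b; hence 68 = 20P_b and P_b = 3.4.
So P_s = 2.4 and the quantity traded is Q = 493 - 12(3.4) = 452.2.

P_b = 3.4, P_s = 2.4, Q = 452.2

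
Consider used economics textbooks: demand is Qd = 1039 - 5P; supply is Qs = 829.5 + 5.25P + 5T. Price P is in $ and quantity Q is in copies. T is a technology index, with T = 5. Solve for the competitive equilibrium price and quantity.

P* = 18, Q* = 949

With T = 5, supply is Qs = 854.5 + 5.25P.
Set Qd = Qs: 1039 - 5P = 854.5 + 5.25P, so 184.5 = 10.25P and P* = 18.
Plugging P* into demand: Q* = 1039 - 5(18) = 949.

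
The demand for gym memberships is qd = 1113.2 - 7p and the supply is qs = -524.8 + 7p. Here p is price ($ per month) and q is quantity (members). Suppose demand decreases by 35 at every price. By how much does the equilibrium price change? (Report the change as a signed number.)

Equating demand and supply, 1113.2 - 7p = -524.8 + 7p gives 14p = 1638, so p* = 117.
Plugging p* into demand: q* = 1113.2 - 7(117) = 294.2.
After the shift, demand is qd = 1078.2 - 7p.
Re-solving, 14p = 1603 gives p = 114.5 and q = 276.7.
Δp = 114.5 - 117 = -2.5.

Δp = -2.5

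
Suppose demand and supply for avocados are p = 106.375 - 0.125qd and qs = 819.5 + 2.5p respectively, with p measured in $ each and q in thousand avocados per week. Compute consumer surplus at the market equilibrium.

Consumer surplus = 42745.5625

Inverting to quantity form: qd = 851 - 8p.
The market clears where 851 - 8p = 819.5 + 2.5p. Rearranging, 10.5p = 31.5, hence p* = 3.
From the demand curve, q* = 851 - 8(3) = 827.
Demand choke price (qd = 0): p = 851/8 = 106.375. Consumer surplus = ½ × (106.375 - 3) × 827 = 42745.5625.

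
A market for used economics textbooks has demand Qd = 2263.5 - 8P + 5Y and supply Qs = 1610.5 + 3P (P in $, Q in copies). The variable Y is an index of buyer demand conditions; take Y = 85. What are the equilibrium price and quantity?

P* = 98, Q* = 1904.5

With Y = 85, demand is Qd = 2688.5 - 8P.
At equilibrium Qd = Qs, so 2688.5 - 8P = 1610.5 + 3P; collecting terms, 1078 = 11P and P* = 98.
Substitute back: Q* = 2688.5 - 8(98) = 1904.5.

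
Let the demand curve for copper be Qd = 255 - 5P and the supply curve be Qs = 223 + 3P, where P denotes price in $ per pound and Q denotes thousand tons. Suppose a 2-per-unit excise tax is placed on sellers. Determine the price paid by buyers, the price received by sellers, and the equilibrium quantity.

With a tax of 2 on sellers, they supply based on the net price P_s = P_b - 2, so Qs = 217 + 3P_b.
Equate demand and the shifted supply: 255 - 5P_b = 217 + 3P_b, giving 8P_b = 38, so P_b = 4.75.
So P_s = 2.75 and the quantity traded is Q = 255 - 5(4.75) = 231.25.

P_b = 4.75, P_s = 2.75, Q = 231.25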